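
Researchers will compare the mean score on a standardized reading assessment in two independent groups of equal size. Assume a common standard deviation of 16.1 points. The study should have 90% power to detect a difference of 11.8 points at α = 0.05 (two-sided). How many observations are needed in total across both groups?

For two equal groups, n per group = 2·((z_{α/2} + z_β)·σ/δ)².
z_{α/2} = 1.960; z_β = 1.282 (power 90%).
n = 2 × (3.242 × 16.1 / 11.8)² = 2 × 19.57 = 39.14
Round up: n = 40 per group.
Total across both groups: 2 × 40 = 80.

80 total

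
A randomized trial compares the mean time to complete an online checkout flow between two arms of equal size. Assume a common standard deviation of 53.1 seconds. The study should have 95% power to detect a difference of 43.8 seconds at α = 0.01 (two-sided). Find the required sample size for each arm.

53 per group

For two equal groups, n per group = 2·((z_{α/2} + z_β)·σ/δ)².
z_{α/2} = 2.576; z_β = 1.645 (power 95%).
n = 2 × (4.221 × 53.1 / 43.8)² = 2 × 26.19 = 52.38
Round up: n = 53 per group.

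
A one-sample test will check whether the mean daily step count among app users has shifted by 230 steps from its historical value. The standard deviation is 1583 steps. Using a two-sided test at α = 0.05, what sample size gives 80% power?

For a one-sample z-test, n = ((z_{α/2} + z_β)·σ/δ)².
z_{α/2} = 1.960 (two-sided α = 0.05); z_β = 0.842 (power 80% → β = 0.2).
n = (2.802 × 1583 / 230)² = 371.91
Round up: n = 372.

372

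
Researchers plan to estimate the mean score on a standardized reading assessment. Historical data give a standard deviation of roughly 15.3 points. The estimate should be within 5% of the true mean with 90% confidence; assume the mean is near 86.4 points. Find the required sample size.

For a mean, the margin of error is E = z·σ/√n, so n = (zσ/E)².
At 90% confidence, z = 1.645.
E = 5% of 86.4 = 4.32 points.
n = (1.645 × 15.3 / 4.32)² = 33.94
Round up: n = 34.

34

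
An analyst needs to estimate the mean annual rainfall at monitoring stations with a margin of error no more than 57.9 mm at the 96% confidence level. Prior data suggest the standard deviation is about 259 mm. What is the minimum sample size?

For a mean, the margin of error is E = z·σ/√n, so n = (zσ/E)².
At 96% confidence, z = 2.054.
n = (2.054 × 259 / 57.9)² = 84.42
Round up: n = 85.

85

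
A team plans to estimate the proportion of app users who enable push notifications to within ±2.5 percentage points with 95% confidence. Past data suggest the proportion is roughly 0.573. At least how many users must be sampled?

1504

For a proportion with margin E = 0.025 at 95% confidence, z = 1.960.
n = p̂(1−p̂)(z/E)² = 0.573 × 0.427 × (1.960/0.025)² = 1503.88
Round up: n = 1504.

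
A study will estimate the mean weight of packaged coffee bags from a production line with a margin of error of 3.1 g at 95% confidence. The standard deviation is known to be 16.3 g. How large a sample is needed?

n = 107

For a mean, the margin of error is E = z·σ/√n, so n = (zσ/E)².
At 95% confidence, z = 1.960.
n = (1.960 × 16.3 / 3.1)² = 106.21
Round up: n = 107.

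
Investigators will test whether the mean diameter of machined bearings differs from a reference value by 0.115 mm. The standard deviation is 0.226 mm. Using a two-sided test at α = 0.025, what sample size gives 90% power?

48

For a one-sample z-test, n = ((z_{α/2} + z_β)·σ/δ)².
z_{α/2} = 2.241 (two-sided α = 0.025); z_β = 1.282 (power 90% → β = 0.1).
n = (3.523 × 0.226 / 0.115)² = 47.93
Round up: n = 48.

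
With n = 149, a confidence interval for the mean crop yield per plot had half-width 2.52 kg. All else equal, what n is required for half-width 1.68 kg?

Margin of error scales as 1/√n, so n₂ = n₁·(E₁/E₂)².
n₂ = 149 × (2.52/1.68)² = 149 × 2.25 = 335.25
Round up: n₂ = 336.

n = 336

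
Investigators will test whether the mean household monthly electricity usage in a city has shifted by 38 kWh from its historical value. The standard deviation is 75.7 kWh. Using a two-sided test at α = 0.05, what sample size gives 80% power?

n = 32

For a one-sample z-test, n = ((z_{α/2} + z_β)·σ/δ)².
z_{α/2} = 1.960 (two-sided α = 0.05); z_β = 0.842 (power 80% → β = 0.2).
n = (2.802 × 75.7 / 38)² = 31.16
Round up: n = 32.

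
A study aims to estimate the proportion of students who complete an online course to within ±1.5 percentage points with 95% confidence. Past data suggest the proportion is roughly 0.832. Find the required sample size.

For a proportion with margin E = 0.015 at 95% confidence, z = 1.960.
n = p̂(1−p̂)(z/E)² = 0.832 × 0.168 × (1.960/0.015)² = 2386.50
Round up: n = 2387.

n = 2387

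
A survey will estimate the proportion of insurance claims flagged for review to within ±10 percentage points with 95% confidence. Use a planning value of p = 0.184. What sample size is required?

For a proportion with margin E = 0.1 at 95% confidence, z = 1.960.
n = p̂(1−p̂)(z/E)² = 0.184 × 0.816 × (1.960/0.1)² = 57.68
Round up: n = 58.

58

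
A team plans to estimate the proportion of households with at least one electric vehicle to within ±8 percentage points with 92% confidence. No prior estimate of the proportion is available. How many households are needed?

For a proportion with margin E = 0.08 at 92% confidence, z = 1.751.
With no prior estimate, use p = 0.5, which maximizes p(1−p) at 0.25.
n = 0.25 × (z/E)² = 0.25 × (1.751/0.08)² = 119.77
Round up: n = 120.

n = 120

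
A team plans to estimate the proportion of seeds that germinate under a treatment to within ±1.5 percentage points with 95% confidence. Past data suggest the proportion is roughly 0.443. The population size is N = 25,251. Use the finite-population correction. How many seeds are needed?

For a proportion with margin E = 0.015 at 95% confidence, z = 1.960.
n = p̂(1−p̂)(z/E)² = 0.443 × 0.557 × (1.960/0.015)² = 4212.97 — call this n₀.
Finite-population correction with N = 25,251: n = n₀ / (1 + (n₀−1)/N) = 4212.97 / 1.167 = 3610.09
Round up: n = 3611.

3611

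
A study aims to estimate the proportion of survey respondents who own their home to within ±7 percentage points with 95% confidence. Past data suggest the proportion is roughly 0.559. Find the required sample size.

n = 194

For a proportion with margin E = 0.07 at 95% confidence, z = 1.960.
n = p̂(1−p̂)(z/E)² = 0.559 × 0.441 × (1.960/0.07)² = 193.27
Round up: n = 194.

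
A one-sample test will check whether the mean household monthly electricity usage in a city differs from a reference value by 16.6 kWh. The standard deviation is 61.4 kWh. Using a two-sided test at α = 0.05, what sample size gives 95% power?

For a one-sample z-test, n = ((z_{α/2} + z_β)·σ/δ)².
z_{α/2} = 1.960 (two-sided α = 0.05); z_β = 1.645 (power 95% → β = 0.05).
n = (3.605 × 61.4 / 16.6)² = 177.80
Round up: n = 178.

178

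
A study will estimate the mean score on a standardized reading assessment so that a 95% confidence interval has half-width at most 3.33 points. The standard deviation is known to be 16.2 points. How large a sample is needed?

91

For a mean, the margin of error is E = z·σ/√n, so n = (zσ/E)².
At 95% confidence, z = 1.960.
n = (1.960 × 16.2 / 3.33)² = 90.92
Round up: n = 91.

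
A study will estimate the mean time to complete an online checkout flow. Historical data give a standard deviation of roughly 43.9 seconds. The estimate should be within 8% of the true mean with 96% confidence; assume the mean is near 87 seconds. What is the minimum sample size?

168

For a mean, the margin of error is E = z·σ/√n, so n = (zσ/E)².
At 96% confidence, z = 2.054.
E = 8% of 87 = 6.96 seconds.
n = (2.054 × 43.9 / 6.96)² = 167.85
Round up: n = 168.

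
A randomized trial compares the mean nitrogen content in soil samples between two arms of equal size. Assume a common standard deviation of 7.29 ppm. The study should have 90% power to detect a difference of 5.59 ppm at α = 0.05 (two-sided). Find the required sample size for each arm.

For two equal groups, n per group = 2·((z_{α/2} + z_β)·σ/δ)².
z_{α/2} = 1.960; z_β = 1.282 (power 90%).
n = 2 × (3.242 × 7.29 / 5.59)² = 2 × 17.88 = 35.76
Round up: n = 36 per group.

36 per group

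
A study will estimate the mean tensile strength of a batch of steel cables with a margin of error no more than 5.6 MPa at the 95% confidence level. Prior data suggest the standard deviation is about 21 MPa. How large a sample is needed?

n = 55

For a mean, the margin of error is E = z·σ/√n, so n = (zσ/E)².
At 95% confidence, z = 1.960.
n = (1.960 × 21 / 5.6)² = 54.02
Round up: n = 55.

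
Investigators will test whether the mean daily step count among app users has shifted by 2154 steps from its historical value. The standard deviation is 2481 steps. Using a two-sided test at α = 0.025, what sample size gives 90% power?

For a one-sample z-test, n = ((z_{α/2} + z_β)·σ/δ)².
z_{α/2} = 2.241 (two-sided α = 0.025); z_β = 1.282 (power 90% → β = 0.1).
n = (3.523 × 2481 / 2154)² = 16.47
Round up: n = 17.

17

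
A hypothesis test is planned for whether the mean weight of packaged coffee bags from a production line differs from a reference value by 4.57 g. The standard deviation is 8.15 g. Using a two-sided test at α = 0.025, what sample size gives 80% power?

n = 31

For a one-sample z-test, n = ((z_{α/2} + z_β)·σ/δ)².
z_{α/2} = 2.241 (two-sided α = 0.025); z_β = 0.842 (power 80% → β = 0.2).
n = (3.083 × 8.15 / 4.57)² = 30.23
Round up: n = 31.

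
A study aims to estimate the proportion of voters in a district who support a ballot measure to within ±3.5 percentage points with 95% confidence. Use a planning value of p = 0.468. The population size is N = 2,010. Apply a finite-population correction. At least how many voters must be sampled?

For a proportion with margin E = 0.035 at 95% confidence, z = 1.960.
n = p̂(1−p̂)(z/E)² = 0.468 × 0.532 × (1.960/0.035)² = 780.79 — call this n₀.
Finite-population correction with N = 2,010: n = n₀ / (1 + (n₀−1)/N) = 780.79 / 1.388 = 562.53
Round up: n = 563.

563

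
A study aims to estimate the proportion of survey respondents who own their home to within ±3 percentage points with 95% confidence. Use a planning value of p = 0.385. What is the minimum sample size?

n = 1011

For a proportion with margin E = 0.03 at 95% confidence, z = 1.960.
n = p̂(1−p̂)(z/E)² = 0.385 × 0.615 × (1.960/0.03)² = 1010.66
Round up: n = 1011.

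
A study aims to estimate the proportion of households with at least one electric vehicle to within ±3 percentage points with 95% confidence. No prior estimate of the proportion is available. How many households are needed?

For a proportion with margin E = 0.03 at 95% confidence, z = 1.960.
With no prior estimate, use p = 0.5, which maximizes p(1−p) at 0.25.
n = 0.25 × (z/E)² = 0.25 × (1.960/0.03)² = 1067.11
Round up: n = 1068.

n = 1068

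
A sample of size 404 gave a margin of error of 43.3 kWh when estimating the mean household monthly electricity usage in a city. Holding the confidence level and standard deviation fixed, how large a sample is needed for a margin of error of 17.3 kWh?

Margin of error scales as 1/√n, so n₂ = n₁·(E₁/E₂)².
n₂ = 404 × (43.3/17.3)² = 404 × 6.264 = 2530.66
Round up: n₂ = 2531.

n = 2531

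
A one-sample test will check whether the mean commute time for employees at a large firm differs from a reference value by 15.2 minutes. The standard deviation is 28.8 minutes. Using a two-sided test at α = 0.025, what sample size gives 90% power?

For a one-sample z-test, n = ((z_{α/2} + z_β)·σ/δ)².
z_{α/2} = 2.241 (two-sided α = 0.025); z_β = 1.282 (power 90% → β = 0.1).
n = (3.523 × 28.8 / 15.2)² = 44.56
Round up: n = 45.

45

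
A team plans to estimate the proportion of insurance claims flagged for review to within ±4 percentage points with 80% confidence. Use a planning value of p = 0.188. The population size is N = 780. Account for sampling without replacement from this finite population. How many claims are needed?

For a proportion with margin E = 0.04 at 80% confidence, z = 1.282.
n = p̂(1−p̂)(z/E)² = 0.188 × 0.812 × (1.282/0.04)² = 156.81 — call this n₀.
Finite-population correction with N = 780: n = n₀ / (1 + (n₀−1)/N) = 156.81 / 1.2 = 130.68
Round up: n = 131.

n = 131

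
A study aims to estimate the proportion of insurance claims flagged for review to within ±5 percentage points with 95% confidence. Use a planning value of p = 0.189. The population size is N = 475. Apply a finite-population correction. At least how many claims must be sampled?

158

For a proportion with margin E = 0.05 at 95% confidence, z = 1.960.
n = p̂(1−p̂)(z/E)² = 0.189 × 0.811 × (1.960/0.05)² = 235.53 — call this n₀.
Finite-population correction with N = 475: n = n₀ / (1 + (n₀−1)/N) = 235.53 / 1.494 = 157.65
Round up: n = 158.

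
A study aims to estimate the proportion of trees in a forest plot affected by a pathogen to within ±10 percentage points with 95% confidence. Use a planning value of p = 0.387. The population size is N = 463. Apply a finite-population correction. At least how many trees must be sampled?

For a proportion with margin E = 0.1 at 95% confidence, z = 1.960.
n = p̂(1−p̂)(z/E)² = 0.387 × 0.613 × (1.960/0.1)² = 91.13 — call this n₀.
Finite-population correction with N = 463: n = n₀ / (1 + (n₀−1)/N) = 91.13 / 1.195 = 76.26
Round up: n = 77.

77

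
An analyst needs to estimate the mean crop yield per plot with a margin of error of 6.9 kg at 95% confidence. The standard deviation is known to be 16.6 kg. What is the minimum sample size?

For a mean, the margin of error is E = z·σ/√n, so n = (zσ/E)².
At 95% confidence, z = 1.960.
n = (1.960 × 16.6 / 6.9)² = 22.23
Round up: n = 23.

23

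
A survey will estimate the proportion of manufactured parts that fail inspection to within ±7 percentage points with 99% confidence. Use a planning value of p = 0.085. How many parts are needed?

For a proportion with margin E = 0.07 at 99% confidence, z = 2.576.
n = p̂(1−p̂)(z/E)² = 0.085 × 0.915 × (2.576/0.07)² = 105.33
Round up: n = 106.

106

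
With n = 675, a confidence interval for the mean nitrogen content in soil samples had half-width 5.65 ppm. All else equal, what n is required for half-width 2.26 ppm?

Margin of error scales as 1/√n, so n₂ = n₁·(E₁/E₂)².
n₂ = 675 × (5.65/2.26)² = 675 × 6.25 = 4218.75
Round up: n₂ = 4219.

n = 4219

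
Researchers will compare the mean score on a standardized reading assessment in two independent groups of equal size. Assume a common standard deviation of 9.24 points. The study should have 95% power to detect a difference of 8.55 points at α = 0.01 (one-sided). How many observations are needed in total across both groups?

74 total

For two equal groups, n per group = 2·((z_α + z_β)·σ/δ)².
z_α = 2.326; z_β = 1.645 (power 95%).
n = 2 × (3.971 × 9.24 / 8.55)² = 2 × 18.42 = 36.84
Round up: n = 37 per group.
Total across both groups: 2 × 37 = 74.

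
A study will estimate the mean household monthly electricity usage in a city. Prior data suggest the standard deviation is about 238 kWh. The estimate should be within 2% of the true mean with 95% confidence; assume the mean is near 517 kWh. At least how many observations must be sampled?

For a mean, the margin of error is E = z·σ/√n, so n = (zσ/E)².
At 95% confidence, z = 1.960.
E = 2% of 517 = 10.34 kWh.
n = (1.960 × 238 / 10.34)² = 2035.28
Round up: n = 2036.

n = 2036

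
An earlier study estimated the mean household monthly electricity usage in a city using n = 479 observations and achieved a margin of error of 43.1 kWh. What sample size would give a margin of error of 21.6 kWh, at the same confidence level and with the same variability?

n = 1908

Margin of error scales as 1/√n, so n₂ = n₁·(E₁/E₂)².
n₂ = 479 × (43.1/21.6)² = 479 × 3.982 = 1907.38
Round up: n₂ = 1908.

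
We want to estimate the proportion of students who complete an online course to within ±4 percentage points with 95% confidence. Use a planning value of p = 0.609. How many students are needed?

For a proportion with margin E = 0.04 at 95% confidence, z = 1.960.
n = p̂(1−p̂)(z/E)² = 0.609 × 0.391 × (1.960/0.04)² = 571.72
Round up: n = 572.

572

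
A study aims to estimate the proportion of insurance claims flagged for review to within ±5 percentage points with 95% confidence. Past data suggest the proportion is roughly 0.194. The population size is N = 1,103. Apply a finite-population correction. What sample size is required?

198

For a proportion with margin E = 0.05 at 95% confidence, z = 1.960.
n = p̂(1−p̂)(z/E)² = 0.194 × 0.806 × (1.960/0.05)² = 240.28 — call this n₀.
Finite-population correction with N = 1,103: n = n₀ / (1 + (n₀−1)/N) = 240.28 / 1.217 = 197.44
Round up: n = 198.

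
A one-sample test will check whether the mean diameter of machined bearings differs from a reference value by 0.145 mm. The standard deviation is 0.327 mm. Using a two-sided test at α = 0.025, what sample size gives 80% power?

49

For a one-sample z-test, n = ((z_{α/2} + z_β)·σ/δ)².
z_{α/2} = 2.241 (two-sided α = 0.025); z_β = 0.842 (power 80% → β = 0.2).
n = (3.083 × 0.327 / 0.145)² = 48.34
Round up: n = 49.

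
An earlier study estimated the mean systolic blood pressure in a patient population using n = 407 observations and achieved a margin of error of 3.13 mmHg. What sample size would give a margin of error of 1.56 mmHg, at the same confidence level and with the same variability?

Margin of error scales as 1/√n, so n₂ = n₁·(E₁/E₂)².
n₂ = 407 × (3.13/1.56)² = 407 × 4.026 = 1638.58
Round up: n₂ = 1639.

n = 1639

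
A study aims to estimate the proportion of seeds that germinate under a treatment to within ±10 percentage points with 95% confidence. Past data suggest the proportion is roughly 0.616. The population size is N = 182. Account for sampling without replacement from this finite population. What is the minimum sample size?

61

For a proportion with margin E = 0.1 at 95% confidence, z = 1.960.
n = p̂(1−p̂)(z/E)² = 0.616 × 0.384 × (1.960/0.1)² = 90.87 — call this n₀.
Finite-population correction with N = 182: n = n₀ / (1 + (n₀−1)/N) = 90.87 / 1.494 = 60.82
Round up: n = 61.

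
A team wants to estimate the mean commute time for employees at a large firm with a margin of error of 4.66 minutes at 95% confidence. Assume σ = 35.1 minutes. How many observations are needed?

For a mean, the margin of error is E = z·σ/√n, so n = (zσ/E)².
At 95% confidence, z = 1.960.
n = (1.960 × 35.1 / 4.66)² = 217.95
Round up: n = 218.

218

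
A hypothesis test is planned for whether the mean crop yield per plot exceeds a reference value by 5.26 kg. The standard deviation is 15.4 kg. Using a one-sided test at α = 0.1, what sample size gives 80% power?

39

For a one-sample z-test, n = ((z_α + z_β)·σ/δ)².
z_α = 1.282 (one-sided α = 0.1); z_β = 0.842 (power 80% → β = 0.2).
n = (2.124 × 15.4 / 5.26)² = 38.67
Round up: n = 39.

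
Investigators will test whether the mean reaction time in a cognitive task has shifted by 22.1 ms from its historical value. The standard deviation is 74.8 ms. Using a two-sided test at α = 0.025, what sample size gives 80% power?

For a one-sample z-test, n = ((z_{α/2} + z_β)·σ/δ)².
z_{α/2} = 2.241 (two-sided α = 0.025); z_β = 0.842 (power 80% → β = 0.2).
n = (3.083 × 74.8 / 22.1)² = 108.88
Round up: n = 109.

109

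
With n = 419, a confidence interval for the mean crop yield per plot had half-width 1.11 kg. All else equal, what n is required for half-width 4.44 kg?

Margin of error scales as 1/√n, so n₂ = n₁·(E₁/E₂)².
n₂ = 419 × (1.11/4.44)² = 419 × 0.0625 = 26.19
Round up: n₂ = 27.

27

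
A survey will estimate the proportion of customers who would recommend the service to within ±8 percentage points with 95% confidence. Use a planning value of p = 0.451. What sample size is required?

For a proportion with margin E = 0.08 at 95% confidence, z = 1.960.
n = p̂(1−p̂)(z/E)² = 0.451 × 0.549 × (1.960/0.08)² = 148.62
Round up: n = 149.

149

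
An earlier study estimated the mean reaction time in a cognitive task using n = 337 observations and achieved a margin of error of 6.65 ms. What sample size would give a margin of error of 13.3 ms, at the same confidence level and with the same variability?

Margin of error scales as 1/√n, so n₂ = n₁·(E₁/E₂)².
n₂ = 337 × (6.65/13.3)² = 337 × 0.25 = 84.25
Round up: n₂ = 85.

85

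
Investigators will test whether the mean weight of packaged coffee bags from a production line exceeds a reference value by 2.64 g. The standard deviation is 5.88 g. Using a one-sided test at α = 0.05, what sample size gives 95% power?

n = 54

For a one-sample z-test, n = ((z_α + z_β)·σ/δ)².
z_α = 1.645 (one-sided α = 0.05); z_β = 1.645 (power 95% → β = 0.05).
n = (3.290 × 5.88 / 2.64)² = 53.70
Round up: n = 54.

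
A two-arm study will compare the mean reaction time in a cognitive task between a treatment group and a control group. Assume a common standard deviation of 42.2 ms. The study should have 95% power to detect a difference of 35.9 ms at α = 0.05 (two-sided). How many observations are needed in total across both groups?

For two equal groups, n per group = 2·((z_{α/2} + z_β)·σ/δ)².
z_{α/2} = 1.960; z_β = 1.645 (power 95%).
n = 2 × (3.605 × 42.2 / 35.9)² = 2 × 17.96 = 35.92
Round up: n = 36 per group.
Total across both groups: 2 × 36 = 72.

72 total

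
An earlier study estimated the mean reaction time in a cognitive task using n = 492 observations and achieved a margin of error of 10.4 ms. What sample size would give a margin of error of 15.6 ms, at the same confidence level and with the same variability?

Margin of error scales as 1/√n, so n₂ = n₁·(E₁/E₂)².
n₂ = 492 × (10.4/15.6)² = 492 × 0.4444 = 218.64
Round up: n₂ = 219.

219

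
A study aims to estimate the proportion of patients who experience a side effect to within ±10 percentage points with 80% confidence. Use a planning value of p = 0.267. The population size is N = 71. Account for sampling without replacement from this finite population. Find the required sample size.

For a proportion with margin E = 0.1 at 80% confidence, z = 1.282.
n = p̂(1−p̂)(z/E)² = 0.267 × 0.733 × (1.282/0.1)² = 32.17 — call this n₀.
Finite-population correction with N = 71: n = n₀ / (1 + (n₀−1)/N) = 32.17 / 1.439 = 22.36
Round up: n = 23.

23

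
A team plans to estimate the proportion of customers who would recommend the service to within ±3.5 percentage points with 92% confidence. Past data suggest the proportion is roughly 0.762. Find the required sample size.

454

For a proportion with margin E = 0.035 at 92% confidence, z = 1.751.
n = p̂(1−p̂)(z/E)² = 0.762 × 0.238 × (1.751/0.035)² = 453.91
Round up: n = 454.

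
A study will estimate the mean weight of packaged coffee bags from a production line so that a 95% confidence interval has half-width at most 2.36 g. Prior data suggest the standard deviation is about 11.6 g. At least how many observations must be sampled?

For a mean, the margin of error is E = z·σ/√n, so n = (zσ/E)².
At 95% confidence, z = 1.960.
n = (1.960 × 11.6 / 2.36)² = 92.81
Round up: n = 93.

93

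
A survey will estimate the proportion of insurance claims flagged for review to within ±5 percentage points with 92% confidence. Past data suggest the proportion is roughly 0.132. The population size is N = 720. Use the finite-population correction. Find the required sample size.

118

For a proportion with margin E = 0.05 at 92% confidence, z = 1.751.
n = p̂(1−p̂)(z/E)² = 0.132 × 0.868 × (1.751/0.05)² = 140.52 — call this n₀.
Finite-population correction with N = 720: n = n₀ / (1 + (n₀−1)/N) = 140.52 / 1.194 = 117.69
Round up: n = 118.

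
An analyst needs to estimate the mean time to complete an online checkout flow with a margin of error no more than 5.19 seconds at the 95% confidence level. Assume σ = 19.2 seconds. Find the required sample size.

53

For a mean, the margin of error is E = z·σ/√n, so n = (zσ/E)².
At 95% confidence, z = 1.960.
n = (1.960 × 19.2 / 5.19)² = 52.58
Round up: n = 53.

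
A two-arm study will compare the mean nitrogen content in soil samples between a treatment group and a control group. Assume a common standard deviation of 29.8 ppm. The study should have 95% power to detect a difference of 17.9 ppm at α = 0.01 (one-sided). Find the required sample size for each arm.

88 per group

For two equal groups, n per group = 2·((z_α + z_β)·σ/δ)².
z_α = 2.326; z_β = 1.645 (power 95%).
n = 2 × (3.971 × 29.8 / 17.9)² = 2 × 43.70 = 87.40
Round up: n = 88 per group.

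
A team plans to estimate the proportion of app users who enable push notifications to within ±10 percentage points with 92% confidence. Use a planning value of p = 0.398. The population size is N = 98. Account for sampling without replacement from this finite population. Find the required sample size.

43

For a proportion with margin E = 0.1 at 92% confidence, z = 1.751.
n = p̂(1−p̂)(z/E)² = 0.398 × 0.602 × (1.751/0.1)² = 73.46 — call this n₀.
Finite-population correction with N = 98: n = n₀ / (1 + (n₀−1)/N) = 73.46 / 1.739 = 42.24
Round up: n = 43.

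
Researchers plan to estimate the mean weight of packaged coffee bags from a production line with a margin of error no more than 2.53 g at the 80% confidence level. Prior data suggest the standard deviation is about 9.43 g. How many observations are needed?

For a mean, the margin of error is E = z·σ/√n, so n = (zσ/E)².
At 80% confidence, z = 1.282.
n = (1.282 × 9.43 / 2.53)² = 22.83
Round up: n = 23.

n = 23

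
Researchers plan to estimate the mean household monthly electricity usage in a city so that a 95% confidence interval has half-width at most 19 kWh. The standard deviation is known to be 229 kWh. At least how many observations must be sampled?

For a mean, the margin of error is E = z·σ/√n, so n = (zσ/E)².
At 95% confidence, z = 1.960.
n = (1.960 × 229 / 19)² = 558.05
Round up: n = 559.

559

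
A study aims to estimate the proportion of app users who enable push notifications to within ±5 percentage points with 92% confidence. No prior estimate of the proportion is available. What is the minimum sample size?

307

For a proportion with margin E = 0.05 at 92% confidence, z = 1.751.
With no prior estimate, use p = 0.5, which maximizes p(1−p) at 0.25.
n = 0.25 × (z/E)² = 0.25 × (1.751/0.05)² = 306.60
Round up: n = 307.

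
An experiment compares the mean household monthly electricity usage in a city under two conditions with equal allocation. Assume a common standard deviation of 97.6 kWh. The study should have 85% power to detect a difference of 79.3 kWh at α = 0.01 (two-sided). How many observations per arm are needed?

40 per group

For two equal groups, n per group = 2·((z_{α/2} + z_β)·σ/δ)².
z_{α/2} = 2.576; z_β = 1.036 (power 85%).
n = 2 × (3.612 × 97.6 / 79.3)² = 2 × 19.76 = 39.52
Round up: n = 40 per group.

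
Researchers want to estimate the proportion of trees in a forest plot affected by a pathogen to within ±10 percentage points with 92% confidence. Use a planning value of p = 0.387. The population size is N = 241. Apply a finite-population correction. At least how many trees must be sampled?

57

For a proportion with margin E = 0.1 at 92% confidence, z = 1.751.
n = p̂(1−p̂)(z/E)² = 0.387 × 0.613 × (1.751/0.1)² = 72.74 — call this n₀.
Finite-population correction with N = 241: n = n₀ / (1 + (n₀−1)/N) = 72.74 / 1.298 = 56.04
Round up: n = 57.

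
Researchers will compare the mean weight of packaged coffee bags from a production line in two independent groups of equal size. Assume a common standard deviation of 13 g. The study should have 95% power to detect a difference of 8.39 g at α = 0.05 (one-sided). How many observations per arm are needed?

For two equal groups, n per group = 2·((z_α + z_β)·σ/δ)².
z_α = 1.645; z_β = 1.645 (power 95%).
n = 2 × (3.290 × 13 / 8.39)² = 2 × 25.99 = 51.98
Round up: n = 52 per group.

52 per group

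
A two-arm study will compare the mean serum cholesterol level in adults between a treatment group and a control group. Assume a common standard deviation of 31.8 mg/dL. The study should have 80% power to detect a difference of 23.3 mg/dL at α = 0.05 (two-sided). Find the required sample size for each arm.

30 per group

For two equal groups, n per group = 2·((z_{α/2} + z_β)·σ/δ)².
z_{α/2} = 1.960; z_β = 0.842 (power 80%).
n = 2 × (2.802 × 31.8 / 23.3)² = 2 × 14.62 = 29.24
Round up: n = 30 per group.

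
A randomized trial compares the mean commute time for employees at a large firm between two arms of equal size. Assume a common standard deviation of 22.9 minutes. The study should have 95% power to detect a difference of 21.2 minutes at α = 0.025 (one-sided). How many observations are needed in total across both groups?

62 total

For two equal groups, n per group = 2·((z_α + z_β)·σ/δ)².
z_α = 1.960; z_β = 1.645 (power 95%).
n = 2 × (3.605 × 22.9 / 21.2)² = 2 × 15.16 = 30.32
Round up: n = 31 per group.
Total across both groups: 2 × 31 = 62.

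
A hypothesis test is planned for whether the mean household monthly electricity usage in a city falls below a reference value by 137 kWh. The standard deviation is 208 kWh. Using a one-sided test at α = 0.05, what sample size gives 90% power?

20

For a one-sample z-test, n = ((z_α + z_β)·σ/δ)².
z_α = 1.645 (one-sided α = 0.05); z_β = 1.282 (power 90% → β = 0.1).
n = (2.927 × 208 / 137)² = 19.75
Round up: n = 20.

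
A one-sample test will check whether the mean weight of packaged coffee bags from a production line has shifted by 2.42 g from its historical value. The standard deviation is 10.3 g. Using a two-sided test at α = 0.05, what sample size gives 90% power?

For a one-sample z-test, n = ((z_{α/2} + z_β)·σ/δ)².
z_{α/2} = 1.960 (two-sided α = 0.05); z_β = 1.282 (power 90% → β = 0.1).
n = (3.242 × 10.3 / 2.42)² = 190.40
Round up: n = 191.

n = 191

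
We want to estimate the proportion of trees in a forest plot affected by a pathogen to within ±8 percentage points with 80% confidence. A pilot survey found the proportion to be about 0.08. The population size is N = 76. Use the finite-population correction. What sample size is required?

n = 16

For a proportion with margin E = 0.08 at 80% confidence, z = 1.282.
n = p̂(1−p̂)(z/E)² = 0.08 × 0.92 × (1.282/0.08)² = 18.90 — call this n₀.
Finite-population correction with N = 76: n = n₀ / (1 + (n₀−1)/N) = 18.90 / 1.236 = 15.29
Round up: n = 16.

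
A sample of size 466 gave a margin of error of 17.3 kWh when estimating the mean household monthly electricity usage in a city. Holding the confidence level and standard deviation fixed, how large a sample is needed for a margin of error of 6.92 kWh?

2913

Margin of error scales as 1/√n, so n₂ = n₁·(E₁/E₂)².
n₂ = 466 × (17.3/6.92)² = 466 × 6.25 = 2912.50
Round up: n₂ = 2913.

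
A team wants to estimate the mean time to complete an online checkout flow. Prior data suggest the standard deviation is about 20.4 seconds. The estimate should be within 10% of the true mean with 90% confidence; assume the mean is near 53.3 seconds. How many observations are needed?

n = 40

For a mean, the margin of error is E = z·σ/√n, so n = (zσ/E)².
At 90% confidence, z = 1.645.
E = 10% of 53.3 = 5.33 seconds.
n = (1.645 × 20.4 / 5.33)² = 39.64
Round up: n = 40.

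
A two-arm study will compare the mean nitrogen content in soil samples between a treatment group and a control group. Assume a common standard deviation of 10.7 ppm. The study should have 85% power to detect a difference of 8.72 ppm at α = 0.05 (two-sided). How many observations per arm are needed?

For two equal groups, n per group = 2·((z_{α/2} + z_β)·σ/δ)².
z_{α/2} = 1.960; z_β = 1.036 (power 85%).
n = 2 × (2.996 × 10.7 / 8.72)² = 2 × 13.52 = 27.04
Round up: n = 28 per group.

28 per group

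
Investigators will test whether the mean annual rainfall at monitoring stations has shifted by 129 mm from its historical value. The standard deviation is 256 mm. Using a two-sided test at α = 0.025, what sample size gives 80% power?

38

For a one-sample z-test, n = ((z_{α/2} + z_β)·σ/δ)².
z_{α/2} = 2.241 (two-sided α = 0.025); z_β = 0.842 (power 80% → β = 0.2).
n = (3.083 × 256 / 129)² = 37.43
Round up: n = 38.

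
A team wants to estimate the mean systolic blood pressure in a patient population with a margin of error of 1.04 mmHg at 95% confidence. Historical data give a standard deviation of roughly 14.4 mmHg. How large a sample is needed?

737

For a mean, the margin of error is E = z·σ/√n, so n = (zσ/E)².
At 95% confidence, z = 1.960.
n = (1.960 × 14.4 / 1.04)² = 736.50
Round up: n = 737.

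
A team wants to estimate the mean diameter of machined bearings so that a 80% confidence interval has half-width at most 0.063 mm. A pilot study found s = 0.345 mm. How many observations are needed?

For a mean, the margin of error is E = z·σ/√n, so n = (zσ/E)².
At 80% confidence, z = 1.282.
n = (1.282 × 0.345 / 0.063)² = 49.29
Round up: n = 50.

50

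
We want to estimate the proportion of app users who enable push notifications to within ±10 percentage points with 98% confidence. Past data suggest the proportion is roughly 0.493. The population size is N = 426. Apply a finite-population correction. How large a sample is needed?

For a proportion with margin E = 0.1 at 98% confidence, z = 2.326.
n = p̂(1−p̂)(z/E)² = 0.493 × 0.507 × (2.326/0.1)² = 135.23 — call this n₀.
Finite-population correction with N = 426: n = n₀ / (1 + (n₀−1)/N) = 135.23 / 1.315 = 102.84
Round up: n = 103.

103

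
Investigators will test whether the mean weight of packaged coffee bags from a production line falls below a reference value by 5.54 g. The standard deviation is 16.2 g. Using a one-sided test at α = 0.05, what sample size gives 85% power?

62

For a one-sample z-test, n = ((z_α + z_β)·σ/δ)².
z_α = 1.645 (one-sided α = 0.05); z_β = 1.036 (power 85% → β = 0.15).
n = (2.681 × 16.2 / 5.54)² = 61.46
Round up: n = 62.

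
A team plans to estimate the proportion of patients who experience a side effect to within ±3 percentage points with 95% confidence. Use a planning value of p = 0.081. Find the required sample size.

For a proportion with margin E = 0.03 at 95% confidence, z = 1.960.
n = p̂(1−p̂)(z/E)² = 0.081 × 0.919 × (1.960/0.03)² = 317.74
Round up: n = 318.

318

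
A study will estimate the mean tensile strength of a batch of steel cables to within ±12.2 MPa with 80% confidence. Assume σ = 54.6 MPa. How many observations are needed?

For a mean, the margin of error is E = z·σ/√n, so n = (zσ/E)².
At 80% confidence, z = 1.282.
n = (1.282 × 54.6 / 12.2)² = 32.92
Round up: n = 33.

33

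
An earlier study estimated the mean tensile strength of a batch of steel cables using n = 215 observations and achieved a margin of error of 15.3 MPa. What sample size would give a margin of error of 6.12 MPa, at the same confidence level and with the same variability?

Margin of error scales as 1/√n, so n₂ = n₁·(E₁/E₂)².
n₂ = 215 × (15.3/6.12)² = 215 × 6.25 = 1343.75
Round up: n₂ = 1344.

1344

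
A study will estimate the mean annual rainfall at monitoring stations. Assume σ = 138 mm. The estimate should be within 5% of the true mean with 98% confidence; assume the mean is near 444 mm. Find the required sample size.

n = 210

For a mean, the margin of error is E = z·σ/√n, so n = (zσ/E)².
At 98% confidence, z = 2.326.
E = 5% of 444 = 22.2 mm.
n = (2.326 × 138 / 22.2)² = 209.06
Round up: n = 210.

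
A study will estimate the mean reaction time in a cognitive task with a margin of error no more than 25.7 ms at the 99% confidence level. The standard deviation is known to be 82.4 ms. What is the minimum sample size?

For a mean, the margin of error is E = z·σ/√n, so n = (zσ/E)².
At 99% confidence, z = 2.576.
n = (2.576 × 82.4 / 25.7)² = 68.22
Round up: n = 69.

69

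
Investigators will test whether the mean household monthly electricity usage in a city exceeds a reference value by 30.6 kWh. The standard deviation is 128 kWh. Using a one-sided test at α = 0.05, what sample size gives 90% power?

For a one-sample z-test, n = ((z_α + z_β)·σ/δ)².
z_α = 1.645 (one-sided α = 0.05); z_β = 1.282 (power 90% → β = 0.1).
n = (2.927 × 128 / 30.6)² = 149.91
Round up: n = 150.

150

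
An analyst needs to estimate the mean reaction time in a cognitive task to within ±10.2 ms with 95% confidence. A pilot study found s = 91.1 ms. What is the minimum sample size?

For a mean, the margin of error is E = z·σ/√n, so n = (zσ/E)².
At 95% confidence, z = 1.960.
n = (1.960 × 91.1 / 10.2)² = 306.44
Round up: n = 307.

307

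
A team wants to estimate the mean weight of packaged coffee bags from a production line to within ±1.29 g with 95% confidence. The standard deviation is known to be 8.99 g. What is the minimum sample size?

For a mean, the margin of error is E = z·σ/√n, so n = (zσ/E)².
At 95% confidence, z = 1.960.
n = (1.960 × 8.99 / 1.29)² = 186.57
Round up: n = 187.

187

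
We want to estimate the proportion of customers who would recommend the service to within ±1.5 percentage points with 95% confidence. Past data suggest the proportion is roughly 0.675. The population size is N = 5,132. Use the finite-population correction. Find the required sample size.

For a proportion with margin E = 0.015 at 95% confidence, z = 1.960.
n = p̂(1−p̂)(z/E)² = 0.675 × 0.325 × (1.960/0.015)² = 3745.56 — call this n₀.
Finite-population correction with N = 5,132: n = n₀ / (1 + (n₀−1)/N) = 3745.56 / 1.73 = 2165.06
Round up: n = 2166.

2166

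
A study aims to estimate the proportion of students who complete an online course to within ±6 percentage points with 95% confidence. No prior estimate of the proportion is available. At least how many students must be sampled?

n = 267

For a proportion with margin E = 0.06 at 95% confidence, z = 1.960.
With no prior estimate, use p = 0.5, which maximizes p(1−p) at 0.25.
n = 0.25 × (z/E)² = 0.25 × (1.960/0.06)² = 266.78
Round up: n = 267.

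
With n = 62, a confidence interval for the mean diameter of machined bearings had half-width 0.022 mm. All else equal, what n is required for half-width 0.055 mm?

Margin of error scales as 1/√n, so n₂ = n₁·(E₁/E₂)².
n₂ = 62 × (0.022/0.055)² = 62 × 0.16 = 9.92
Round up: n₂ = 10.

10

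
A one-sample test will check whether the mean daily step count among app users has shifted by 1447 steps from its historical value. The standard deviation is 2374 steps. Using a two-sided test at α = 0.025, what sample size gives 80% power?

26

For a one-sample z-test, n = ((z_{α/2} + z_β)·σ/δ)².
z_{α/2} = 2.241 (two-sided α = 0.025); z_β = 0.842 (power 80% → β = 0.2).
n = (3.083 × 2374 / 1447)² = 25.58
Round up: n = 26.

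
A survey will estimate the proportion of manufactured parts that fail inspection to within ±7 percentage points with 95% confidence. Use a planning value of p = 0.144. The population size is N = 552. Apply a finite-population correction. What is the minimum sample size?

n = 83

For a proportion with margin E = 0.07 at 95% confidence, z = 1.960.
n = p̂(1−p̂)(z/E)² = 0.144 × 0.856 × (1.960/0.07)² = 96.64 — call this n₀.
Finite-population correction with N = 552: n = n₀ / (1 + (n₀−1)/N) = 96.64 / 1.173 = 82.39
Round up: n = 83.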